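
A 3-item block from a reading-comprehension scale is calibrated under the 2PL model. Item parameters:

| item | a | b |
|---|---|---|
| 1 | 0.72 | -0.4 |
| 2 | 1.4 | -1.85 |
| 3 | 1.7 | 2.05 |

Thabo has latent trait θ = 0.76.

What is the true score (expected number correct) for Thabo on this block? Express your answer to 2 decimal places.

1.77

P(θ) = 1 / (1 + exp(−a(θ − b)))
P_1 = 1/(1+e^{-0.8352}) = 0.6975
P_2 = 1/(1+e^{-3.6540}) = 0.9748
P_3 = 1/(1+e^{2.1930}) = 0.1004
E[score] = 0.6975 + 0.9748 + 0.1004 = 1.7726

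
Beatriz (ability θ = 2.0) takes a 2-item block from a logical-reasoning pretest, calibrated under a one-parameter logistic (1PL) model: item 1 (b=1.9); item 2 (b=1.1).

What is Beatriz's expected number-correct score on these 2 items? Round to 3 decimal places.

1.236

P(θ) = 1 / (1 + exp(−(θ − b)))
P_1 = 1/(1+e^{-0.1000}) = 0.5250
P_2 = 1/(1+e^{-0.9000}) = 0.7109
E[score] = 0.5250 + 0.7109 = 1.2359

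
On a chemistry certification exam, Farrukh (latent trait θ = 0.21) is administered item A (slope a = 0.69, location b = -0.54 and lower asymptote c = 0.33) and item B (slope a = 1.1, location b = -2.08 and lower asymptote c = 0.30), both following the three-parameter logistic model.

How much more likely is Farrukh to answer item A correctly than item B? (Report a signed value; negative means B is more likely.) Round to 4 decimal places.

-0.1980

P(θ) = c + (1 − c) · 1 / (1 + exp(−a(θ − b)))
P_A = 0.7498
P_B = 0.9478
P_A − P_B = -0.1980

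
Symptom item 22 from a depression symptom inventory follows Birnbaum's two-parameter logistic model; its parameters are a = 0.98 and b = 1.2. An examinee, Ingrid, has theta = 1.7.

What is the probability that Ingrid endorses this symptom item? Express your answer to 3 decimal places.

0.620

P(theta) = 1 / (1 + exp(−a(theta − b)))
Exponent: 0.98 × (1.7 − 1.2) = 0.4900
1/(1 + e^{-0.4900}) = 0.6201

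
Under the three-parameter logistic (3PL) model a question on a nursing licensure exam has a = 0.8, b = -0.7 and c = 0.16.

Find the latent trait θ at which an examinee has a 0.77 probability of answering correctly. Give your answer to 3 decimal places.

P(θ) = c + (1 − c) · 1 / (1 + exp(−a(θ − b)))
Remove guessing floor: (0.77 − 0.16)/(1 − 0.16) = 0.7262
logit = ln(0.7262/0.2738) = 0.9754
θ = b + logit/(a) = -0.7 + 0.9754/0.8000 = 0.5192

0.519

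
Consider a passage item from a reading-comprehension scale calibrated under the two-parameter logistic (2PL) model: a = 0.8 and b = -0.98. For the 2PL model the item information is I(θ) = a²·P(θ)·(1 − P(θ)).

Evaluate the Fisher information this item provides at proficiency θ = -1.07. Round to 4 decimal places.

0.1598

P = 1/(1+e^{0.0720}) = 0.4820
P(1−P) = 0.4820 × 0.5180 = 0.2497
I = a² × P(1−P) = 0.8² × 0.2497 = 0.15979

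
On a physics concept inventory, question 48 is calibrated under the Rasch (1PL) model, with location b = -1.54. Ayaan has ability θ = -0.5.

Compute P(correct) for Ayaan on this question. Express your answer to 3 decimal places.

P(θ) = 1 / (1 + exp(−(θ − b)))
Exponent: (-0.5 − (-1.54)) = 1.0400
1/(1 + e^{-1.0400}) = 0.7389
P = 0.7389

0.739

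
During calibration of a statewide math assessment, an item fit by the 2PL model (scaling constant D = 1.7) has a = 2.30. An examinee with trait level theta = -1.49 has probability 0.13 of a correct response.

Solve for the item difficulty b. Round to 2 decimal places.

-1.00

P(theta) = 1 / (1 + exp(−D·a(theta − b)))
logit(0.13) = ln(0.13/0.87) = -1.9010
b = theta − logit/(1.7·a) = -1.49 − (-1.9010)/3.9100 = -1.0038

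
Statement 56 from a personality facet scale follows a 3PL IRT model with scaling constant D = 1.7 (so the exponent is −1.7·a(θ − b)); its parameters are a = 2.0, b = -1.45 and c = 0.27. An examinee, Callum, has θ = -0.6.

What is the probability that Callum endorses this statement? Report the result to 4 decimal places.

P(θ) = c + (1 − c) · 1 / (1 + exp(−D·a(θ − b)))
Exponent: 1.7 × 2.0 × (-0.6 − (-1.45)) = 2.8900
1/(1 + e^{-2.8900}) = 0.9473
P = 0.27 + 0.73 × 0.9473 = 0.9616

0.9616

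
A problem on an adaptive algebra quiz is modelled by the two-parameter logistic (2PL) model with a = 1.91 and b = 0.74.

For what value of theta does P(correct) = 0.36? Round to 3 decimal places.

P(theta) = 1 / (1 + exp(−a(theta − b)))
logit = ln(0.3600/0.6400) = -0.5754
theta = b + logit/(a) = 0.74 + (-0.5754)/1.9100 = 0.4388

0.439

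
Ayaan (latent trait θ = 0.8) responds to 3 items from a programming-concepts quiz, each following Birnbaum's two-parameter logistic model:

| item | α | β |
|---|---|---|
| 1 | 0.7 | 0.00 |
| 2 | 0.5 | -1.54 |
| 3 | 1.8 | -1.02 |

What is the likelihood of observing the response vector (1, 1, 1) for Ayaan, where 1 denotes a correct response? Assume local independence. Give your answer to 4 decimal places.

0.4680

P(θ) = 1 / (1 + exp(−α(θ − β)))
P_1 = 1/(1+e^{-0.5600}) = 0.6365
P_2 = 1/(1+e^{-1.1700}) = 0.7631
P_3 = 1/(1+e^{-3.2760}) = 0.9636
L = P_1 × P_2 × P_3 = 0.6365 × 0.7631 × 0.9636 = 0.46802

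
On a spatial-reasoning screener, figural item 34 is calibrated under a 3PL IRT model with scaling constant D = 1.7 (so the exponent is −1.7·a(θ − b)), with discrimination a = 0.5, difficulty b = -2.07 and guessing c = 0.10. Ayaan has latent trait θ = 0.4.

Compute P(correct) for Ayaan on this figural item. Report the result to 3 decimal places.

0.902

P(θ) = c + (1 − c) · 1 / (1 + exp(−D·a(θ − b)))
Exponent: 1.7 × 0.5 × (0.4 − (-2.07)) = 2.0995
1/(1 + e^{-2.0995}) = 0.8909
P = 0.10 + 0.90 × 0.8909 = 0.9018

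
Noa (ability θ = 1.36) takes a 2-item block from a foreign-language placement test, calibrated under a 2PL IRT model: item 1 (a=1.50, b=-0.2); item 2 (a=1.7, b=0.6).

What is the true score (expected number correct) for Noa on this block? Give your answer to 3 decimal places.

1.697

P(θ) = 1 / (1 + exp(−a(θ − b)))
P_1 = 1/(1+e^{-2.3400}) = 0.9121
P_2 = 1/(1+e^{-1.2920}) = 0.7845
E[score] = 0.9121 + 0.7845 = 1.6966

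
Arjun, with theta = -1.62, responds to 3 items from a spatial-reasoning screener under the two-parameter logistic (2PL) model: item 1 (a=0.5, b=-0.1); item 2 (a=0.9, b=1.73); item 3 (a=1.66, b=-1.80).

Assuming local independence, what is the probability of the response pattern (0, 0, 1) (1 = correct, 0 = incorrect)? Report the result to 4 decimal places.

0.3729

P(theta) = 1 / (1 + exp(−a(theta − b)))
P_1 = 1/(1+e^{0.7600}) = 0.3186
P_2 = 1/(1+e^{3.0150}) = 0.0468
P_3 = 1/(1+e^{-0.2988}) = 0.5741
L = (1−P_1) × (1−P_2) × P_3 = 0.6814 × 0.9532 × 0.5741 = 0.37291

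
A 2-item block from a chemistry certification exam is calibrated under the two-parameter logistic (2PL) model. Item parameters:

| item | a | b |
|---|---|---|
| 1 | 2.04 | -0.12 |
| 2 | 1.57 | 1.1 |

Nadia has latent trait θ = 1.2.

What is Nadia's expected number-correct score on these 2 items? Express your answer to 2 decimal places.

1.48

P(θ) = 1 / (1 + exp(−a(θ − b)))
P_1 = 1/(1+e^{-2.6928}) = 0.9366
P_2 = 1/(1+e^{-0.1570}) = 0.5392
E[score] = 0.9366 + 0.5392 = 1.4758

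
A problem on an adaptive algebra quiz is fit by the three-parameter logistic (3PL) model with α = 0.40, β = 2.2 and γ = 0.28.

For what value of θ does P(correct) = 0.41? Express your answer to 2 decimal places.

-1.58

P(θ) = γ + (1 − γ) · 1 / (1 + exp(−α(θ − β)))
Remove guessing floor: (0.41 − 0.28)/(1 − 0.28) = 0.1806
logit = ln(0.1806/0.8194) = -1.5126
θ = β + logit/(α) = 2.2 + (-1.5126)/0.4000 = -1.5815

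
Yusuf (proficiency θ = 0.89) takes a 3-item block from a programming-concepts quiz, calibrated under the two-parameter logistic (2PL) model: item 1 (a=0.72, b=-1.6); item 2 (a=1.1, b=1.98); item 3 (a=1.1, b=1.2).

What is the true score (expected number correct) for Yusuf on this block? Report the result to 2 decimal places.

1.50

P(θ) = 1 / (1 + exp(−a(θ − b)))
P_1 = 1/(1+e^{-1.7928}) = 0.8573
P_2 = 1/(1+e^{1.1990}) = 0.2317
P_3 = 1/(1+e^{0.3410}) = 0.4156
E[score] = 0.8573 + 0.2317 + 0.4156 = 1.5045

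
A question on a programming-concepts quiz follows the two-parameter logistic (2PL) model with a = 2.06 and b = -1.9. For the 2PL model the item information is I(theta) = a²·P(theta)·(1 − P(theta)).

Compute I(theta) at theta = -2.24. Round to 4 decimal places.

0.9407

P = 1/(1+e^{0.7004}) = 0.3317
P(1−P) = 0.3317 × 0.6683 = 0.2217
I = a² × P(1−P) = 2.06² × 0.2217 = 0.94073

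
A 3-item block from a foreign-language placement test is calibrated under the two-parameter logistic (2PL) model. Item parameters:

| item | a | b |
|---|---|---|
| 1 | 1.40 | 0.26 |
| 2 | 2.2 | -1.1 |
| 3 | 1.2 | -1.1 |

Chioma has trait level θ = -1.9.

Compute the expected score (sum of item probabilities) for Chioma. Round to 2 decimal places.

0.47

P(θ) = 1 / (1 + exp(−a(θ − b)))
P_1 = 1/(1+e^{3.0240}) = 0.0464
P_2 = 1/(1+e^{1.7600}) = 0.1468
P_3 = 1/(1+e^{0.9600}) = 0.2769
E[score] = 0.0464 + 0.1468 + 0.2769 = 0.4700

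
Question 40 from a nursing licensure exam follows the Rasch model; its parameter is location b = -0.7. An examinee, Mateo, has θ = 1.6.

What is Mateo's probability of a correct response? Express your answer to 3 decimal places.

0.909

P(θ) = 1 / (1 + exp(−(θ − b)))
Exponent: (1.6 − (-0.7)) = 2.3000
1/(1 + e^{-2.3000}) = 0.9089
P = 0.9089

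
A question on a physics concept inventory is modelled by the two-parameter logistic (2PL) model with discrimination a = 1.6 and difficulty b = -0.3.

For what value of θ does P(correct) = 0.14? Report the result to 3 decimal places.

-1.435

P(θ) = 1 / (1 + exp(−a(θ − b)))
logit = ln(0.1400/0.8600) = -1.8153
θ = b + logit/(a) = -0.3 + (-1.8153)/1.6000 = -1.4346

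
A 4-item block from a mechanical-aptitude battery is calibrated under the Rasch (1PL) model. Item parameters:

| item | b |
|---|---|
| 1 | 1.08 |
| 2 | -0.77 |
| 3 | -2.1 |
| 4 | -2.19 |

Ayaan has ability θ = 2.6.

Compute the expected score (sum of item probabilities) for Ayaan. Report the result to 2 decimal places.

P(θ) = 1 / (1 + exp(−(θ − b)))
P_1 = 1/(1+e^{-1.5200}) = 0.8205
P_2 = 1/(1+e^{-3.3700}) = 0.9668
P_3 = 1/(1+e^{-4.7000}) = 0.9910
P_4 = 1/(1+e^{-4.7900}) = 0.9918
E[score] = 0.8205 + 0.9668 + 0.9910 + 0.9918 = 3.7700

3.77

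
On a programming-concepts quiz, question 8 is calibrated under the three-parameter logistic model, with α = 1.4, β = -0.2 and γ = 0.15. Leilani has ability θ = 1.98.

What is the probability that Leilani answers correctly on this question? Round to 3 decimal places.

P(θ) = γ + (1 − γ) · 1 / (1 + exp(−α(θ − β)))
Exponent: 1.4 × (1.98 − (-0.2)) = 3.0520
1/(1 + e^{-3.0520}) = 0.9549
P = 0.15 + 0.85 × 0.9549 = 0.9616

0.962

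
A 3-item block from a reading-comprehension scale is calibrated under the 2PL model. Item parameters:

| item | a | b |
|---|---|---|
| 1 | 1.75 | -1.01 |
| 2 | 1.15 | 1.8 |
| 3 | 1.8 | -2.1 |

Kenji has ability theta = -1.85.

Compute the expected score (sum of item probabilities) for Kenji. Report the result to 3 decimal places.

P(theta) = 1 / (1 + exp(−a(theta − b)))
P_1 = 1/(1+e^{1.4700}) = 0.1869
P_2 = 1/(1+e^{4.1975}) = 0.0148
P_3 = 1/(1+e^{-0.4500}) = 0.6106
E[score] = 0.1869 + 0.0148 + 0.6106 = 0.8124

0.812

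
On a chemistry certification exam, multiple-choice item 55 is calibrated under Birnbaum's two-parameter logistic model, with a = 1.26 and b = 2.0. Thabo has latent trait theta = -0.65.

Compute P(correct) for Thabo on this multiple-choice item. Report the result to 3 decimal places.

0.034

P(theta) = 1 / (1 + exp(−a(theta − b)))
Exponent: 1.26 × (-0.65 − 2.0) = -3.3390
1/(1 + e^{3.3390}) = 0.0343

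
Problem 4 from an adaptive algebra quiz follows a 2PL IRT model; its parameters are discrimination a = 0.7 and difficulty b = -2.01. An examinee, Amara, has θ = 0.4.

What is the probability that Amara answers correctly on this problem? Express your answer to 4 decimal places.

0.8438

P(θ) = 1 / (1 + exp(−a(θ − b)))
Exponent: 0.7 × (0.4 − (-2.01)) = 1.6870
1/(1 + e^{-1.6870}) = 0.8438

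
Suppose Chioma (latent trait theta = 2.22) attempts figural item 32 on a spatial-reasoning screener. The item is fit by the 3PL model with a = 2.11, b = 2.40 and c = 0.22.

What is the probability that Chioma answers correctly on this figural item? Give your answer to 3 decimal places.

P(theta) = c + (1 − c) · 1 / (1 + exp(−a(theta − b)))
Exponent: 2.11 × (2.22 − 2.40) = -0.3798
1/(1 + e^{0.3798}) = 0.4062
P = 0.22 + 0.78 × 0.4062 = 0.5368

0.537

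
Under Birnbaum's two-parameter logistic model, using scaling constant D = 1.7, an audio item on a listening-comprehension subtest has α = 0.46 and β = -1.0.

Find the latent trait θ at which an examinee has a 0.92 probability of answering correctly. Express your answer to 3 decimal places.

P(θ) = 1 / (1 + exp(−D·α(θ − β)))
logit = ln(0.9200/0.0800) = 2.4423
θ = β + logit/(1.7·α) = -1.0 + 2.4423/0.7820 = 2.1232

2.123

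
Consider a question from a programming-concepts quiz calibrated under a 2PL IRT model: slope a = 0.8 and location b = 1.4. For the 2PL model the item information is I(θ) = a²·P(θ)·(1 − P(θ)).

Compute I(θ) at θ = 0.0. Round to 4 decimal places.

0.1187

P = 1/(1+e^{1.1200}) = 0.2460
P(1−P) = 0.2460 × 0.7540 = 0.1855
I = a² × P(1−P) = 0.8² × 0.1855 = 0.11871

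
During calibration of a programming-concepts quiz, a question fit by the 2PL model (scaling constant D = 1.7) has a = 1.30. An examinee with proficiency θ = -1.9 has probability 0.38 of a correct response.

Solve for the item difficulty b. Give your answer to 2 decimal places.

P(θ) = 1 / (1 + exp(−D·a(θ − b)))
logit(0.38) = ln(0.38/0.62) = -0.4895
b = θ − logit/(1.7·a) = -1.9 − (-0.4895)/2.2100 = -1.6785

-1.68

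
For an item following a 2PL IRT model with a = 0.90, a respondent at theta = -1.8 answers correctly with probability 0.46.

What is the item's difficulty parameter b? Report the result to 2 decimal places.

-1.62

P(theta) = 1 / (1 + exp(−a(theta − b)))
logit(0.46) = ln(0.46/0.54) = -0.1603
b = theta − logit/(a) = -1.8 − (-0.1603)/0.9000 = -1.6218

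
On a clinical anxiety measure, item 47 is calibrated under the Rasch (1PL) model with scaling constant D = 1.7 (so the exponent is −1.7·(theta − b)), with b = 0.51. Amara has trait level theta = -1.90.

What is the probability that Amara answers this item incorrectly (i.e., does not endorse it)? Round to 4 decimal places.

P(theta) = 1 / (1 + exp(−D·(theta − b)))
Exponent: 1.7 × (-1.90 − 0.51) = -4.0970
1/(1 + e^{4.0970}) = 0.0164
P = 0.0164
P(incorrect) = 1 − 0.0164 = 0.9836

0.9836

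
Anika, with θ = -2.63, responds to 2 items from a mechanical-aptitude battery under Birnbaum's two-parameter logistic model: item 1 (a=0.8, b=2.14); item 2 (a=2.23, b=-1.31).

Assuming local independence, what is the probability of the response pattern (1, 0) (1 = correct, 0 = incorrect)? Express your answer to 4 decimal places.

0.0205

P(θ) = 1 / (1 + exp(−a(θ − b)))
P_1 = 1/(1+e^{3.8160}) = 0.0215
P_2 = 1/(1+e^{2.9436}) = 0.0500
L = P_1 × (1−P_2) = 0.0215 × 0.9500 = 0.02046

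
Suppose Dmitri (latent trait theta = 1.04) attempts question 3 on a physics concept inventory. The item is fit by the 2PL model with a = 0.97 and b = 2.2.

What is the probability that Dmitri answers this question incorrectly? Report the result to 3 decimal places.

0.755

P(theta) = 1 / (1 + exp(−a(theta − b)))
Exponent: 0.97 × (1.04 − 2.2) = -1.1252
1/(1 + e^{1.1252}) = 0.2450
P(incorrect) = 1 − 0.2450 = 0.7550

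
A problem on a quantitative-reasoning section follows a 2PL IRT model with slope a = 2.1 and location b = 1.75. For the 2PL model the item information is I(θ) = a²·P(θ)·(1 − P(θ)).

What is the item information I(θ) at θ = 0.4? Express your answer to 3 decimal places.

P = 1/(1+e^{2.8350}) = 0.0555
P(1−P) = 0.0555 × 0.9445 = 0.0524
I = a² × P(1−P) = 2.1² × 0.0524 = 0.23102

0.231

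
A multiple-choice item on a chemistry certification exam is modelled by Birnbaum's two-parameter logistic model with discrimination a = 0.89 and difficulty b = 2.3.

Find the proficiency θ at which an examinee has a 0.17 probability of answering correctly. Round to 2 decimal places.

0.52

P(θ) = 1 / (1 + exp(−a(θ − b)))
logit = ln(0.1700/0.8300) = -1.5856
θ = b + logit/(a) = 2.3 + (-1.5856)/0.8900 = 0.5184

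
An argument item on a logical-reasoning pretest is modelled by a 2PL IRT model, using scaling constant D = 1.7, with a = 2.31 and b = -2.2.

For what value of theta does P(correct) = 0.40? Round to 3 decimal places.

-2.303

P(theta) = 1 / (1 + exp(−D·a(theta − b)))
logit = ln(0.4000/0.6000) = -0.4055
theta = b + logit/(1.7·a) = -2.2 + (-0.4055)/3.9270 = -2.3033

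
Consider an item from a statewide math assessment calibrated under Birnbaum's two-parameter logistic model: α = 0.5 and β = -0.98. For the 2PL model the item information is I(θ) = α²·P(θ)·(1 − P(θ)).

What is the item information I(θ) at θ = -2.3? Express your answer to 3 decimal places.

0.056

P = 1/(1+e^{0.6600}) = 0.3407
P(1−P) = 0.3407 × 0.6593 = 0.2246
I = α² × P(1−P) = 0.5² × 0.2246 = 0.05616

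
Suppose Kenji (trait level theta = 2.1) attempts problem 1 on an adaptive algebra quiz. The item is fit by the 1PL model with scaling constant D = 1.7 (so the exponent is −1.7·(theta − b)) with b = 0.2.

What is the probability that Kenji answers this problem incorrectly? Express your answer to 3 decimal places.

0.038

P(theta) = 1 / (1 + exp(−D·(theta − b)))
Exponent: 1.7 × (2.1 − 0.2) = 3.2300
1/(1 + e^{-3.2300}) = 0.9619
P = 0.9619
P(incorrect) = 1 − 0.9619 = 0.0381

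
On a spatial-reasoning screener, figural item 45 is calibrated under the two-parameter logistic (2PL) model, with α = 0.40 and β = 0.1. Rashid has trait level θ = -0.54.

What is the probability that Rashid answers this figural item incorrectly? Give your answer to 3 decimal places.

0.564

P(θ) = 1 / (1 + exp(−α(θ − β)))
Exponent: 0.40 × (-0.54 − 0.1) = -0.2560
1/(1 + e^{0.2560}) = 0.4363
P(incorrect) = 1 − 0.4363 = 0.5637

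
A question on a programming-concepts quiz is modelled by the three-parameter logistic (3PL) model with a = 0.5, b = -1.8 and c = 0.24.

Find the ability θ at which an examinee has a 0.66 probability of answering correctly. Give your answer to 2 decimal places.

-1.38

P(θ) = c + (1 − c) · 1 / (1 + exp(−a(θ − b)))
Remove guessing floor: (0.66 − 0.24)/(1 − 0.24) = 0.5526
logit = ln(0.5526/0.4474) = 0.2113
θ = b + logit/(a) = -1.8 + 0.2113/0.5000 = -1.3774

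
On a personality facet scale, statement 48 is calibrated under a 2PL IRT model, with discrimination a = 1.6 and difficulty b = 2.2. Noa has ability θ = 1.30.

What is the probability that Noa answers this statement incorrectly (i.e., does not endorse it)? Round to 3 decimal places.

P(θ) = 1 / (1 + exp(−a(θ − b)))
Exponent: 1.6 × (1.30 − 2.2) = -1.4400
1/(1 + e^{1.4400}) = 0.1915
P(incorrect) = 1 − 0.1915 = 0.8085

0.808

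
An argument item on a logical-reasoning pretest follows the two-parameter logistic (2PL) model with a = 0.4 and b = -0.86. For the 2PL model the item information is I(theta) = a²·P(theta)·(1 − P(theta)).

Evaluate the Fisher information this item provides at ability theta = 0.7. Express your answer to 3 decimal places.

P = 1/(1+e^{-0.6240}) = 0.6511
P(1−P) = 0.6511 × 0.3489 = 0.2272
I = a² × P(1−P) = 0.4² × 0.2272 = 0.03635

0.036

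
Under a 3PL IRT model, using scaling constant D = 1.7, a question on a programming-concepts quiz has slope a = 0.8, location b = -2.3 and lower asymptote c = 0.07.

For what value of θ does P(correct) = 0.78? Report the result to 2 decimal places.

P(θ) = c + (1 − c) · 1 / (1 + exp(−D·a(θ − b)))
Remove guessing floor: (0.78 − 0.07)/(1 − 0.07) = 0.7634
logit = ln(0.7634/0.2366) = 1.1716
θ = b + logit/(1.7·a) = -2.3 + 1.1716/1.3600 = -1.4385

-1.44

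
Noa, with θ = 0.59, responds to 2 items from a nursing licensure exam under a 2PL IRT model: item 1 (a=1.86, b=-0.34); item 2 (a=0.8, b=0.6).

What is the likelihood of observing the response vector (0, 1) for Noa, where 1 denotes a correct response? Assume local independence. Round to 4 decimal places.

P(θ) = 1 / (1 + exp(−a(θ − b)))
P_1 = 1/(1+e^{-1.7298}) = 0.8494
P_2 = 1/(1+e^{0.0080}) = 0.4980
L = (1−P_1) × P_2 = 0.1506 × 0.4980 = 0.07501

0.0750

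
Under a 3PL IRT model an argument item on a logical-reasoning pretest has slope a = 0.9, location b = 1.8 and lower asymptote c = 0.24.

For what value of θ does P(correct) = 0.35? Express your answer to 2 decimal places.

-0.17

P(θ) = c + (1 − c) · 1 / (1 + exp(−a(θ − b)))
Remove guessing floor: (0.35 − 0.24)/(1 − 0.24) = 0.1447
logit = ln(0.1447/0.8553) = -1.7765
θ = b + logit/(a) = 1.8 + (-1.7765)/0.9000 = -0.1739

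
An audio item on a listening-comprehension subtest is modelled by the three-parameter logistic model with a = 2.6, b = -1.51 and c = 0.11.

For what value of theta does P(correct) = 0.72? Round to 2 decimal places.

P(theta) = c + (1 − c) · 1 / (1 + exp(−a(theta − b)))
Remove guessing floor: (0.72 − 0.11)/(1 − 0.11) = 0.6854
logit = ln(0.6854/0.3146) = 0.7787
theta = b + logit/(a) = -1.51 + 0.7787/2.6000 = -1.2105

-1.21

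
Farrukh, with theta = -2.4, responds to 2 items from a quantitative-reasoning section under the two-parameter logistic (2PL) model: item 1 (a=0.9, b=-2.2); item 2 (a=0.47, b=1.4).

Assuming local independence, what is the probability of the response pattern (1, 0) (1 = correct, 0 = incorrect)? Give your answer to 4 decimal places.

P(theta) = 1 / (1 + exp(−a(theta − b)))
P_1 = 1/(1+e^{0.1800}) = 0.4551
P_2 = 1/(1+e^{1.7860}) = 0.1436
L = P_1 × (1−P_2) = 0.4551 × 0.8564 = 0.38978

0.3898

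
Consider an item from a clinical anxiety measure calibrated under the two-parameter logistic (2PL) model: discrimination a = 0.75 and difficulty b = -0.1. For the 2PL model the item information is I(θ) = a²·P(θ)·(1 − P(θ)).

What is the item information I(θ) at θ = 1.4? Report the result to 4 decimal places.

0.1041

P = 1/(1+e^{-1.1250}) = 0.7549
P(1−P) = 0.7549 × 0.2451 = 0.1850
I = a² × P(1−P) = 0.75² × 0.1850 = 0.10407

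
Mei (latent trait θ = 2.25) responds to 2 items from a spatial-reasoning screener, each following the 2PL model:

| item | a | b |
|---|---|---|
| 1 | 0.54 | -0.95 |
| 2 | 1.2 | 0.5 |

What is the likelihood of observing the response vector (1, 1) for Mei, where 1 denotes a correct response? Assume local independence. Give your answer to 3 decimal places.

P(θ) = 1 / (1 + exp(−a(θ − b)))
P_1 = 1/(1+e^{-1.7280}) = 0.8492
P_2 = 1/(1+e^{-2.1000}) = 0.8909
L = P_1 × P_2 = 0.8492 × 0.8909 = 0.75652

0.757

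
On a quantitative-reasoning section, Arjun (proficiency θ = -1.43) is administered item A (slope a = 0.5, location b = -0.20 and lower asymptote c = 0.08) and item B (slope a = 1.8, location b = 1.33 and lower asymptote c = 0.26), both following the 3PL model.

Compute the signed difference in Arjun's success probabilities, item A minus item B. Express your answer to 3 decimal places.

0.138

P(θ) = c + (1 − c) · 1 / (1 + exp(−a(θ − b)))
P_A = 0.4028
P_B = 0.2651
P_A − P_B = 0.1377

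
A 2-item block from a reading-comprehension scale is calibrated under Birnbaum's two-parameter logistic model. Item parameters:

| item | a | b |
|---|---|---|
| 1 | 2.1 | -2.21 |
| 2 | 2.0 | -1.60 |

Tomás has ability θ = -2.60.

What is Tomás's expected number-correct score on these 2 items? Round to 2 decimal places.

0.43

P(θ) = 1 / (1 + exp(−a(θ − b)))
P_1 = 1/(1+e^{0.8190}) = 0.3060
P_2 = 1/(1+e^{2.0000}) = 0.1192
E[score] = 0.3060 + 0.1192 = 0.4252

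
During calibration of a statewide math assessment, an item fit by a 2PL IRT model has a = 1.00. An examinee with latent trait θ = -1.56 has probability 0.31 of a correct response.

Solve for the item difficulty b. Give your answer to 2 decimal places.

-0.76

P(θ) = 1 / (1 + exp(−a(θ − b)))
logit(0.31) = ln(0.31/0.69) = -0.8001
b = θ − logit/(a) = -1.56 − (-0.8001)/1.0000 = -0.7599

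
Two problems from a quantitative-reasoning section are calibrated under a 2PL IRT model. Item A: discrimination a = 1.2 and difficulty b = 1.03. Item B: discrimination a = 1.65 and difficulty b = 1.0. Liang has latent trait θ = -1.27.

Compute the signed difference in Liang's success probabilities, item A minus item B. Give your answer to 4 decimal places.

0.0364

P(θ) = 1 / (1 + exp(−a(θ − b)))
P_A = 0.0595
P_B = 0.0231
P_A − P_B = 0.0364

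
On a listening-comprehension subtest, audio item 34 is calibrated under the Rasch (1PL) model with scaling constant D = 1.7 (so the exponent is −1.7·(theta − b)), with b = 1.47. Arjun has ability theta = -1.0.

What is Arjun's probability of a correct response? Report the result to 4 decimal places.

0.0148

P(theta) = 1 / (1 + exp(−D·(theta − b)))
Exponent: 1.7 × (-1.0 − 1.47) = -4.1990
1/(1 + e^{4.1990}) = 0.0148
P = 0.0148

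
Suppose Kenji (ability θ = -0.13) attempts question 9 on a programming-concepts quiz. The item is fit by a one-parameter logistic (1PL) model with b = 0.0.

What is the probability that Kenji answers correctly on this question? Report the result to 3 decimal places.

0.468

P(θ) = 1 / (1 + exp(−(θ − b)))
Exponent: (-0.13 − 0.0) = -0.1300
1/(1 + e^{0.1300}) = 0.4675
P = 0.4675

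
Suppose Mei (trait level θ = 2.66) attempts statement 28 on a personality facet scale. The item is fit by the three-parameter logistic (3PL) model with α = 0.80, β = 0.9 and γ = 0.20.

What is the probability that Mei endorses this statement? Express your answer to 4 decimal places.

P(θ) = γ + (1 − γ) · 1 / (1 + exp(−α(θ − β)))
Exponent: 0.80 × (2.66 − 0.9) = 1.4080
1/(1 + e^{-1.4080}) = 0.8035
P = 0.20 + 0.80 × 0.8035 = 0.8428

0.8428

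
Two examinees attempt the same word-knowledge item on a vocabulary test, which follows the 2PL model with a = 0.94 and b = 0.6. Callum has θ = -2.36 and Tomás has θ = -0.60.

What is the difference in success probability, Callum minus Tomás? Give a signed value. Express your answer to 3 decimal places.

P(θ) = 1 / (1 + exp(−a(θ − b)))
P(Callum) = 0.0583  [exponent -2.7824]
P(Tomás) = 0.2445  [exponent -1.1280]
Difference = 0.0583 − 0.2445 = -0.1862

-0.186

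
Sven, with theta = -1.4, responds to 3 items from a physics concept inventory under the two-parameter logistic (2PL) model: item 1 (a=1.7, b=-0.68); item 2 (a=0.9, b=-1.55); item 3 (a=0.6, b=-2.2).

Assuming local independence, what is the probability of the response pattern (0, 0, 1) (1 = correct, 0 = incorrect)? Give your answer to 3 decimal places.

0.223

P(theta) = 1 / (1 + exp(−a(theta − b)))
P_1 = 1/(1+e^{1.2240}) = 0.2272
P_2 = 1/(1+e^{-0.1350}) = 0.5337
P_3 = 1/(1+e^{-0.4800}) = 0.6177
L = (1−P_1) × (1−P_2) × P_3 = 0.7728 × 0.4663 × 0.6177 = 0.22260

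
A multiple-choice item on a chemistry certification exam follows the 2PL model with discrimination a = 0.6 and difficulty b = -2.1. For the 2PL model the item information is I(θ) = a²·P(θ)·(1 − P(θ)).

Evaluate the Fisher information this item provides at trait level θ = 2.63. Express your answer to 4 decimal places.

0.0188

P = 1/(1+e^{-2.8380}) = 0.9447
P(1−P) = 0.9447 × 0.0553 = 0.0522
I = a² × P(1−P) = 0.6² × 0.0522 = 0.01881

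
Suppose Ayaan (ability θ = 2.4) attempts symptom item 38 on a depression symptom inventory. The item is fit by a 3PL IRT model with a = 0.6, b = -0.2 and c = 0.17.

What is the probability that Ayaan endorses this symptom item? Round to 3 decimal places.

P(θ) = c + (1 − c) · 1 / (1 + exp(−a(θ − b)))
Exponent: 0.6 × (2.4 − (-0.2)) = 1.5600
1/(1 + e^{-1.5600}) = 0.8264
P = 0.17 + 0.83 × 0.8264 = 0.8559

0.856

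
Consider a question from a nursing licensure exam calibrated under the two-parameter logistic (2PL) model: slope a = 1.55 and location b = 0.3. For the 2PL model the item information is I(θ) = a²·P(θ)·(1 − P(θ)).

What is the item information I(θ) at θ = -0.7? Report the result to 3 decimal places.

P = 1/(1+e^{1.5500}) = 0.1751
P(1−P) = 0.1751 × 0.8249 = 0.1444
I = a² × P(1−P) = 1.55² × 0.1444 = 0.34700

0.347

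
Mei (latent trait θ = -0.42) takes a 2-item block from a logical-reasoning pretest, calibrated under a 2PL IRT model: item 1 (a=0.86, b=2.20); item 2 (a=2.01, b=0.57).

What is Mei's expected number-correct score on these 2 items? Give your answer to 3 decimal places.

P(θ) = 1 / (1 + exp(−a(θ − b)))
P_1 = 1/(1+e^{2.2532}) = 0.0951
P_2 = 1/(1+e^{1.9899}) = 0.1203
E[score] = 0.0951 + 0.1203 = 0.2153

0.215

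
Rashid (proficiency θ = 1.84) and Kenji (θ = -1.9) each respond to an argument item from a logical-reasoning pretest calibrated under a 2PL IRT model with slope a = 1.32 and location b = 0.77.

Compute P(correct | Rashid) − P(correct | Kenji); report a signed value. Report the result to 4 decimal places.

0.7755

P(θ) = 1 / (1 + exp(−a(θ − b)))
P(Rashid) = 0.8041  [exponent 1.4124]
P(Kenji) = 0.0286  [exponent -3.5244]
Difference = 0.8041 − 0.0286 = 0.7755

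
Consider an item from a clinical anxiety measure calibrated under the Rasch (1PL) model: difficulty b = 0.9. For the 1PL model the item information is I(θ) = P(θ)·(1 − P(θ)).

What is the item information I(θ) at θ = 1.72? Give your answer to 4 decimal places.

P = 1/(1+e^{-0.8200}) = 0.6942
P(1−P) = 0.6942 × 0.3058 = 0.2123
I = P(1−P) = 0.21227

0.2123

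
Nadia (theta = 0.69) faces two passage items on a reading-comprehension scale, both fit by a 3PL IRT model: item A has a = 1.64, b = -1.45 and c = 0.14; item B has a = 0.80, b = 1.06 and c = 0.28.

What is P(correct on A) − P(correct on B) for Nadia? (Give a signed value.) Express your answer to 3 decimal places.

0.388

P(theta) = c + (1 − c) · 1 / (1 + exp(−a(theta − b)))
P_A = 0.9750
P_B = 0.5871
P_A − P_B = 0.3879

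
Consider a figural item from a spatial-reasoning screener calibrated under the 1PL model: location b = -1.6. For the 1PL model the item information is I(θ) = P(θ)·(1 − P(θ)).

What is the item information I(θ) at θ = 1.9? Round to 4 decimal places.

0.0285

P = 1/(1+e^{-3.5000}) = 0.9707
P(1−P) = 0.9707 × 0.0293 = 0.0285
I = P(1−P) = 0.02845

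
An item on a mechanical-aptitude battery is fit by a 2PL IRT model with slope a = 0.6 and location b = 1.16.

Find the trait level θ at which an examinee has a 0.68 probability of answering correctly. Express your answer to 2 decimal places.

2.42

P(θ) = 1 / (1 + exp(−a(θ − b)))
logit = ln(0.6800/0.3200) = 0.7538
θ = b + logit/(a) = 1.16 + 0.7538/0.6000 = 2.4163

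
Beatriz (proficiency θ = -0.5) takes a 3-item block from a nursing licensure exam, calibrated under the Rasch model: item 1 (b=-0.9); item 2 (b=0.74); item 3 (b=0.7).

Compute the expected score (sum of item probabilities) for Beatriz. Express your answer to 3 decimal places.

P(θ) = 1 / (1 + exp(−(θ − b)))
P_1 = 1/(1+e^{-0.4000}) = 0.5987
P_2 = 1/(1+e^{1.2400}) = 0.2244
P_3 = 1/(1+e^{1.2000}) = 0.2315
E[score] = 0.5987 + 0.2244 + 0.2315 = 1.0546

1.055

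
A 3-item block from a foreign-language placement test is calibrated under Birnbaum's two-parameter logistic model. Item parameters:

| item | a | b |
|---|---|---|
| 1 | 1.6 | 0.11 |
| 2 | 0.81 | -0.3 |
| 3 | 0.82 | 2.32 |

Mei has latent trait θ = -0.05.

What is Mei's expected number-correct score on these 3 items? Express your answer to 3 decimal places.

P(θ) = 1 / (1 + exp(−a(θ − b)))
P_1 = 1/(1+e^{0.2560}) = 0.4363
P_2 = 1/(1+e^{-0.2025}) = 0.5505
P_3 = 1/(1+e^{1.9434}) = 0.1253
E[score] = 0.4363 + 0.5505 + 0.1253 = 1.1121

1.112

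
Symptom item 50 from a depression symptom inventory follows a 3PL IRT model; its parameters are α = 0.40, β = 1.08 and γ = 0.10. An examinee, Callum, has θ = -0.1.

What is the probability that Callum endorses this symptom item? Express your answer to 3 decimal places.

0.446

P(θ) = γ + (1 − γ) · 1 / (1 + exp(−α(θ − β)))
Exponent: 0.40 × (-0.1 − 1.08) = -0.4720
1/(1 + e^{0.4720}) = 0.3841
P = 0.10 + 0.90 × 0.3841 = 0.4457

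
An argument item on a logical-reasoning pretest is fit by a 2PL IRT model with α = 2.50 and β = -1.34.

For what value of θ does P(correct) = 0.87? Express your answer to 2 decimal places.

P(θ) = 1 / (1 + exp(−α(θ − β)))
logit = ln(0.8700/0.1300) = 1.9010
θ = β + logit/(α) = -1.34 + 1.9010/2.5000 = -0.5796

-0.58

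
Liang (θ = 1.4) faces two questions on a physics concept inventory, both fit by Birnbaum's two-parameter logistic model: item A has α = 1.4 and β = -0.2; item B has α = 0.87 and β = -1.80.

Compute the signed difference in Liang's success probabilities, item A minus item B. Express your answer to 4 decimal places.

-0.0380

P(θ) = 1 / (1 + exp(−α(θ − β)))
P_A = 0.9038
P_B = 0.9418
P_A − P_B = -0.0380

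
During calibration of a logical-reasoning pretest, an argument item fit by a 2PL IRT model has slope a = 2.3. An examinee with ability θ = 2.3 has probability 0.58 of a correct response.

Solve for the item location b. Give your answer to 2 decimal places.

P(θ) = 1 / (1 + exp(−a(θ − b)))
logit(0.58) = ln(0.58/0.42) = 0.3228
b = θ − logit/(a) = 2.3 − 0.3228/2.3000 = 2.1597

2.16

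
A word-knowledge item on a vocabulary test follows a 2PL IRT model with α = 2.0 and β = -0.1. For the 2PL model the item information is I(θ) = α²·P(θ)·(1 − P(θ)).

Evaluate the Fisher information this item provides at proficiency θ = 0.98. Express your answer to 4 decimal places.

0.3708

P = 1/(1+e^{-2.1600}) = 0.8966
P(1−P) = 0.8966 × 0.1034 = 0.0927
I = α² × P(1−P) = 2.0² × 0.0927 = 0.37084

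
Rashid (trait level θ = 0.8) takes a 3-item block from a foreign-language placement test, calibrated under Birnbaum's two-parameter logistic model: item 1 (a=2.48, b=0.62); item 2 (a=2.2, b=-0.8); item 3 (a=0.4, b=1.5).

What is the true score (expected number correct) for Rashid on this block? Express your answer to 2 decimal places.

2.01

P(θ) = 1 / (1 + exp(−a(θ − b)))
P_1 = 1/(1+e^{-0.4464}) = 0.6098
P_2 = 1/(1+e^{-3.5200}) = 0.9713
P_3 = 1/(1+e^{0.2800}) = 0.4305
E[score] = 0.6098 + 0.9713 + 0.4305 = 2.0115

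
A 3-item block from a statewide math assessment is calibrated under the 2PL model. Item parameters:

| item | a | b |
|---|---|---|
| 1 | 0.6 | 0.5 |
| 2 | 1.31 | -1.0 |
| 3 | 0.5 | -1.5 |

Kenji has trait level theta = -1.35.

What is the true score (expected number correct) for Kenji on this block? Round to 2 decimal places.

P(theta) = 1 / (1 + exp(−a(theta − b)))
P_1 = 1/(1+e^{1.1100}) = 0.2479
P_2 = 1/(1+e^{0.4585}) = 0.3873
P_3 = 1/(1+e^{-0.0750}) = 0.5187
E[score] = 0.2479 + 0.3873 + 0.5187 = 1.1540

1.15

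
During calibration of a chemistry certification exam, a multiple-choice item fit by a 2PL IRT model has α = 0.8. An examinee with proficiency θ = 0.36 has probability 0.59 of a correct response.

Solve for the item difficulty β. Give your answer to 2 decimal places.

P(θ) = 1 / (1 + exp(−α(θ − β)))
logit(0.59) = ln(0.59/0.41) = 0.3640
β = θ − logit/(α) = 0.36 − 0.3640/0.8000 = -0.0950

-0.09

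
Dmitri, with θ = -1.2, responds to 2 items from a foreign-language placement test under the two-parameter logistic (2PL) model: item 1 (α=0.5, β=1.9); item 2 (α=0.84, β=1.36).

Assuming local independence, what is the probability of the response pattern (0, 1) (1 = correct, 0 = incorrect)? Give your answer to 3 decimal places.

P(θ) = 1 / (1 + exp(−α(θ − β)))
P_1 = 1/(1+e^{1.5500}) = 0.1751
P_2 = 1/(1+e^{2.1504}) = 0.1043
L = (1−P_1) × P_2 = 0.8249 × 0.1043 = 0.08603

0.086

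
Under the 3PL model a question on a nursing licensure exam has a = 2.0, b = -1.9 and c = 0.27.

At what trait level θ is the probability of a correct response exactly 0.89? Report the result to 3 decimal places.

P(θ) = c + (1 − c) · 1 / (1 + exp(−a(θ − b)))
Remove guessing floor: (0.89 − 0.27)/(1 − 0.27) = 0.8493
logit = ln(0.8493/0.1507) = 1.7292
θ = b + logit/(a) = -1.9 + 1.7292/2.0000 = -1.0354

-1.035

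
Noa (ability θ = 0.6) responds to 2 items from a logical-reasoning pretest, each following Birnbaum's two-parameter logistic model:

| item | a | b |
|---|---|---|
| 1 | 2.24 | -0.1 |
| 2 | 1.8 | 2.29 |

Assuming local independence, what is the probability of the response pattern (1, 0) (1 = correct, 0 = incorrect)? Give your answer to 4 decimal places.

0.7898

P(θ) = 1 / (1 + exp(−a(θ − b)))
P_1 = 1/(1+e^{-1.5680}) = 0.8275
P_2 = 1/(1+e^{3.0420}) = 0.0456
L = P_1 × (1−P_2) = 0.8275 × 0.9544 = 0.78979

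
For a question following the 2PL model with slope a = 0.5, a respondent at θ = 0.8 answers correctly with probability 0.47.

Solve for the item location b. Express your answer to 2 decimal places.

P(θ) = 1 / (1 + exp(−a(θ − b)))
logit(0.47) = ln(0.47/0.53) = -0.1201
b = θ − logit/(a) = 0.8 − (-0.1201)/0.5000 = 1.0403

1.04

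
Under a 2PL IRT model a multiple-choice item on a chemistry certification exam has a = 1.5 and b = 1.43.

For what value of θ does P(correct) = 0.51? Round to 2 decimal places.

P(θ) = 1 / (1 + exp(−a(θ − b)))
logit = ln(0.5100/0.4900) = 0.0400
θ = b + logit/(a) = 1.43 + 0.0400/1.5000 = 1.4567

1.46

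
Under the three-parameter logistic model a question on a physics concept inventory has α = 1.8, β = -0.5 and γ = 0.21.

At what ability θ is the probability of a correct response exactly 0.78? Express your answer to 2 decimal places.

0.03

P(θ) = γ + (1 − γ) · 1 / (1 + exp(−α(θ − β)))
Remove guessing floor: (0.78 − 0.21)/(1 − 0.21) = 0.7215
logit = ln(0.7215/0.2785) = 0.9520
θ = β + logit/(α) = -0.5 + 0.9520/1.8000 = 0.0289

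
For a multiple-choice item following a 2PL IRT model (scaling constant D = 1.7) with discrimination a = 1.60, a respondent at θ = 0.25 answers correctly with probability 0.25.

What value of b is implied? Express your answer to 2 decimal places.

0.65

P(θ) = 1 / (1 + exp(−D·a(θ − b)))
logit(0.25) = ln(0.25/0.75) = -1.0986
b = θ − logit/(1.7·a) = 0.25 − (-1.0986)/2.7200 = 0.6539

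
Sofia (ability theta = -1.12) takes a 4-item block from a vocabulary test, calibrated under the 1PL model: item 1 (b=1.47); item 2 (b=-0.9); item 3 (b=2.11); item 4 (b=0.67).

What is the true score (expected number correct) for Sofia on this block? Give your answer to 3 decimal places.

0.696

P(theta) = 1 / (1 + exp(−(theta − b)))
P_1 = 1/(1+e^{2.5900}) = 0.0698
P_2 = 1/(1+e^{0.2200}) = 0.4452
P_3 = 1/(1+e^{3.2300}) = 0.0381
P_4 = 1/(1+e^{1.7900}) = 0.1431
E[score] = 0.0698 + 0.4452 + 0.0381 + 0.1431 = 0.6961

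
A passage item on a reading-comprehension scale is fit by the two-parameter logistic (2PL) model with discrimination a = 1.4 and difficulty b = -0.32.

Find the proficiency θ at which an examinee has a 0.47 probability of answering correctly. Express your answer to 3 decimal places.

-0.406

P(θ) = 1 / (1 + exp(−a(θ − b)))
logit = ln(0.4700/0.5300) = -0.1201
θ = b + logit/(a) = -0.32 + (-0.1201)/1.4000 = -0.4058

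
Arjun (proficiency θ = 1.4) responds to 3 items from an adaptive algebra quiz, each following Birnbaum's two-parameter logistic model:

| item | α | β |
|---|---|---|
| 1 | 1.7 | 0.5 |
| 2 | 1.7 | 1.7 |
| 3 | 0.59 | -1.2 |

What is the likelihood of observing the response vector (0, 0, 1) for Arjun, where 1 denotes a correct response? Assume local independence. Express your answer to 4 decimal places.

0.0915

P(θ) = 1 / (1 + exp(−α(θ − β)))
P_1 = 1/(1+e^{-1.5300}) = 0.8220
P_2 = 1/(1+e^{0.5100}) = 0.3752
P_3 = 1/(1+e^{-1.5340}) = 0.8226
L = (1−P_1) × (1−P_2) × P_3 = 0.1780 × 0.6248 × 0.8226 = 0.09148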